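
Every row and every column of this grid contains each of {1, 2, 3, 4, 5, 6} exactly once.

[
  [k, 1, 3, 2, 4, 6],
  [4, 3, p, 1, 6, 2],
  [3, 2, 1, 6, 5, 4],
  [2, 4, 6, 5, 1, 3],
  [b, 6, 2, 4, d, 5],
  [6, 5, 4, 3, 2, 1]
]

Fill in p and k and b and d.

For row 5, column 5: column 5 already has {1, 2, 4, 5, 6}; that leaves 3.
At (row 2, col 3): row 2 already has {1, 2, 3, 4, 6}, so the value is 5.
Cell (5,1): row 5 already has {2, 3, 4, 5, 6} → 1.
At (row 1, col 1): row 1 already has {1, 2, 3, 4, 6}, so the value is 5.

p = 5, k = 5, b = 1, d = 3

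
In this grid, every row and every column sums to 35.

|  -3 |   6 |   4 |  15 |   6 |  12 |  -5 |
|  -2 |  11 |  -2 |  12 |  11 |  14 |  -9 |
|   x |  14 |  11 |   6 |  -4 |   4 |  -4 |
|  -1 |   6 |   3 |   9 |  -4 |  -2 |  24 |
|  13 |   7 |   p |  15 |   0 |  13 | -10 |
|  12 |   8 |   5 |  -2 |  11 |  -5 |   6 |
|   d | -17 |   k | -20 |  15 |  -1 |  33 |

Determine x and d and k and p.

The known cells in row 3 total 27, leaving 35 − 27 = 8 for the blank.
The known cells in row 5 total 38, leaving 35 − 38 = -3 for the blank.
The known cells in column 3 total 18, leaving 35 − 18 = 17 for the blank.
The known cells in row 7 total 27, leaving 35 − 27 = 8 for the blank.

x = 8, d = 8, k = 17, p = -3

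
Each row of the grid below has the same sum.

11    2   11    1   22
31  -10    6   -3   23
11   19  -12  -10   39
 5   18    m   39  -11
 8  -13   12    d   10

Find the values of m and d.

m = -4, d = 30

The complete rows each total 47.
Row 4 is missing 47 − 51 = -4 (since 5 + 18 + 39 − 11 = 51).
Row 5 is missing 47 − 17 = 30 (since 8 − 13 + 12 + 10 = 17).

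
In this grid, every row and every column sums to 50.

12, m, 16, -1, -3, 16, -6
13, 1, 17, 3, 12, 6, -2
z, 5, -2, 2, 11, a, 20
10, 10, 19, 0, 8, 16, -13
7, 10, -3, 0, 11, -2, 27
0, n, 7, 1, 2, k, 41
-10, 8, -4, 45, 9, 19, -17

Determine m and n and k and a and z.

The known cells in row 1 total 34, leaving 50 − 34 = 16 for the blank.
The known cells in column 1 total 32, leaving 50 − 32 = 18 for the blank.
The known cells in column 2 total 50, leaving 50 − 50 = 0 for the blank.
The known cells in row 6 total 51, leaving 50 − 51 = -1 for the blank.
The known cells in row 3 total 54, leaving 50 − 54 = -4 for the blank.

m = 16, n = 0, k = -1, a = -4, z = 18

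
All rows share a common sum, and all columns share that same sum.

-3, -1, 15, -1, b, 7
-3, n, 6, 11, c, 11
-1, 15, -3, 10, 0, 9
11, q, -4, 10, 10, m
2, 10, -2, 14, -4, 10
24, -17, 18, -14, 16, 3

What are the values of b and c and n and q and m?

Rows 3 and 5 both sum to 30, so that's the common total.
Row 1 has -3 − 1 + 15 − 1 + 7 = 17; the blank must be 30 − 17 = 13.
Column 5 has 13 + 0 + 10 − 4 + 16 = 35; the blank must be 30 − 35 = -5.
Row 2 has -3 + 6 + 11 − 5 + 11 = 20; the blank must be 30 − 20 = 10.
Column 2 has -1 + 10 + 15 + 10 − 17 = 17; the blank must be 30 − 17 = 13.
Row 4 has 11 + 13 − 4 + 10 + 10 = 40; the blank must be 30 − 40 = -10.

b = 13, c = -5, n = 10, q = 13, m = -10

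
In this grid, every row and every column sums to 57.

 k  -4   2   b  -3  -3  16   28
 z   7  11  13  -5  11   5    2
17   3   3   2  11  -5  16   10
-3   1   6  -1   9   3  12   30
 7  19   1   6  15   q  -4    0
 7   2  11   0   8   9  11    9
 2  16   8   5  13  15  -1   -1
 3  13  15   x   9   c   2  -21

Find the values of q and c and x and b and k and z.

q = 13, c = 14, x = 22, b = 10, k = 11, z = 13

Row 5 has 7 + 19 + 1 + 6 + 15 − 4 + 0 = 44; the blank must be 57 − 44 = 13.
Row 2 has 7 + 11 + 13 − 5 + 11 + 5 + 2 = 44; the blank must be 57 − 44 = 13.
Column 1 has 13 + 17 − 3 + 7 + 7 + 2 + 3 = 46; the blank must be 57 − 46 = 11.
Row 1 has 11 − 4 + 2 − 3 − 3 + 16 + 28 = 47; the blank must be 57 − 47 = 10.
Column 4 has 10 + 13 + 2 − 1 + 6 + 0 + 5 = 35; the blank must be 57 − 35 = 22.
Row 8 has 3 + 13 + 15 + 22 + 9 + 2 − 21 = 43; the blank must be 57 − 43 = 14.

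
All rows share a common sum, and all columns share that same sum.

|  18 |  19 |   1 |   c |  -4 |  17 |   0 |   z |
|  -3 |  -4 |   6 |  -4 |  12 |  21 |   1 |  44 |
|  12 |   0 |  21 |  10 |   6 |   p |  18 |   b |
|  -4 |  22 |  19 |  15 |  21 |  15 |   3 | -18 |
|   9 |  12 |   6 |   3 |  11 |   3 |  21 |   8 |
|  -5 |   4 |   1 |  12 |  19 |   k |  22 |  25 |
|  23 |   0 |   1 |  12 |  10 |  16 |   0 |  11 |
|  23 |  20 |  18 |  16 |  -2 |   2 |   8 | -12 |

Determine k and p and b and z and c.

k = -5, p = 4, b = 2, z = 13, c = 9

Rows 2 and 4 both sum to 73, so that's the common total.
The known cells in row 6 total 78, leaving 73 − 78 = -5 for the blank.
The known cells in column 4 total 64, leaving 73 − 64 = 9 for the blank.
The known cells in row 1 total 60, leaving 73 − 60 = 13 for the blank.
The known cells in column 8 total 71, leaving 73 − 71 = 2 for the blank.
The known cells in row 3 total 69, leaving 73 − 69 = 4 for the blank.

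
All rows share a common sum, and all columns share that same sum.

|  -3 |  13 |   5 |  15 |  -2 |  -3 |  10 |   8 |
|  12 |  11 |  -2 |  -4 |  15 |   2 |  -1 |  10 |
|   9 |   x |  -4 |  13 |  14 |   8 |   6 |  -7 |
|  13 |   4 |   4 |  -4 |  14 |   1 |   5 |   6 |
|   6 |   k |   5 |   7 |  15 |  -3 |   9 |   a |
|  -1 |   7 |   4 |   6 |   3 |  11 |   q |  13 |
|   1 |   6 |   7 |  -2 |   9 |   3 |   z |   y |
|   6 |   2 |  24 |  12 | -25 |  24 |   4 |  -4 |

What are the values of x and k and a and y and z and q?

x = 4, k = -4, a = 8, y = 9, z = 10, q = 0

Rows 1 and 2 both sum to 43, so that's the common total.
Row 3: 9 − 4 + 13 + 14 + 8 + 6 − 7 = 39, so its missing entry is 43 − 39 = 4.
Row 6: -1 + 7 + 4 + 6 + 3 + 11 + 13 = 43, so its missing entry is 43 − 43 = 0.
Column 7: 10 − 1 + 6 + 5 + 9 + 0 + 4 = 33, so its missing entry is 43 − 33 = 10.
Row 7: 1 + 6 + 7 − 2 + 9 + 3 + 10 = 34, so its missing entry is 43 − 34 = 9.
Column 2: 13 + 11 + 4 + 4 + 7 + 6 + 2 = 47, so its missing entry is 43 − 47 = -4.
Row 5: 6 − 4 + 5 + 7 + 15 − 3 + 9 = 35, so its missing entry is 43 − 35 = 8.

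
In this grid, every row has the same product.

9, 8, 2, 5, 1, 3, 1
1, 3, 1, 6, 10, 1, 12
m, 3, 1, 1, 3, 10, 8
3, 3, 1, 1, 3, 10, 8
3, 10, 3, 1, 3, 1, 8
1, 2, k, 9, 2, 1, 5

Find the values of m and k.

Rows 2 and 4 each multiply to 2160, so every row has product 2160.
Row 3: 3×1×1×3×10×8 = 720, so the missing entry is 2160 ÷ 720 = 3.
Row 6: 1×2×9×2×1×5 = 180, so the missing entry is 2160 ÷ 180 = 12.

m = 3, k = 12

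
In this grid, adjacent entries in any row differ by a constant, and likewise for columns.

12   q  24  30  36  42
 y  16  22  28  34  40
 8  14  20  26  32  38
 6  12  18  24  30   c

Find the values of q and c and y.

Along each row the entries change by 6 per step; down each column they change by -2.
Row 1: from 12 at column 1, stepping by 6 to column 2 gives 18.
Row 4: from 6 at column 1, stepping by 6 to column 6 gives 36.
Row 2: from 16 at column 2, stepping by 6 to column 1 gives 10.

q = 18, c = 36, y = 10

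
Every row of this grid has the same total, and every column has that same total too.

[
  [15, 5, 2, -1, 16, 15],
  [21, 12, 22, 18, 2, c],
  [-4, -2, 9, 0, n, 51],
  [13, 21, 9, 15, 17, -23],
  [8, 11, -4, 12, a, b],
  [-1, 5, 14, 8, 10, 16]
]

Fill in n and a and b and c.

Rows 1 and 4 both sum to 52, so that's the common total.
Row 3: -4 − 2 + 9 + 0 + 51 = 54, so its missing entry is 52 − 54 = -2.
Column 5: 16 + 2 − 2 + 17 + 10 = 43, so its missing entry is 52 − 43 = 9.
Row 5: 8 + 11 − 4 + 12 + 9 = 36, so its missing entry is 52 − 36 = 16.
Row 2: 21 + 12 + 22 + 18 + 2 = 75, so its missing entry is 52 − 75 = -23.

n = -2, a = 9, b = 16, c = -23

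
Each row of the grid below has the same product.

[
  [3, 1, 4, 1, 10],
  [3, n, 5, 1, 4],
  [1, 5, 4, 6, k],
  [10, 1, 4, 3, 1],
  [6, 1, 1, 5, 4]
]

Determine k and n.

Rows 1 and 5 each multiply to 120, so every row has product 120.
Row 3: 1×5×4×6 = 120, so the missing entry is 120 ÷ 120 = 1.
Row 2: 3×5×1×4 = 60, so the missing entry is 120 ÷ 60 = 2.

k = 1, n = 2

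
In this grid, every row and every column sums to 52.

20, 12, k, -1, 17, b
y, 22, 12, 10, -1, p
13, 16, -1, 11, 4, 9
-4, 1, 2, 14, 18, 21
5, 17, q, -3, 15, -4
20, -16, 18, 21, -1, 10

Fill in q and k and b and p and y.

q = 22, k = -1, b = 5, p = 11, y = -2

Row 5 has 5 + 17 − 3 + 15 − 4 = 30; the blank must be 52 − 30 = 22.
Column 3 has 12 − 1 + 2 + 22 + 18 = 53; the blank must be 52 − 53 = -1.
Row 1 has 20 + 12 − 1 − 1 + 17 = 47; the blank must be 52 − 47 = 5.
Column 6 has 5 + 9 + 21 − 4 + 10 = 41; the blank must be 52 − 41 = 11.
Row 2 has 22 + 12 + 10 − 1 + 11 = 54; the blank must be 52 − 54 = -2.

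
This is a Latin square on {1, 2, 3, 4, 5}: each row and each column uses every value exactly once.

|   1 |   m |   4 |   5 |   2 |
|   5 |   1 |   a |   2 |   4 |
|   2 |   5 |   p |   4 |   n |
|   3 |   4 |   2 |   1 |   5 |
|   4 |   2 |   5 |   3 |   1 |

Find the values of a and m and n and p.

At (row 1, col 2): row 1 already has {1, 2, 4, 5}, so the value is 3.
At (row 3, col 5): column 5 already has {1, 2, 4, 5}, so the value is 3.
Cell (2,3): row 2 already has {1, 2, 4, 5} → 3.
For row 3, column 3: row 3 already has {2, 3, 4, 5}; that leaves 1.

a = 3, m = 3, n = 3, p = 1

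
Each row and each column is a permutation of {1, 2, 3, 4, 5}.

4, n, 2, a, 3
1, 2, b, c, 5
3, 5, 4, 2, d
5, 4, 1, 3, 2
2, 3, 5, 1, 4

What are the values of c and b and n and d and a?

c = 4, b = 3, n = 1, d = 1, a = 5

Cell (1,2): column 2 already has {2, 3, 4, 5} → 1.
Cell (3,5): row 3 already has {2, 3, 4, 5} → 1.
At (row 2, col 3): column 3 already has {1, 2, 4, 5}, so the value is 3.
Cell (1,4): row 1 already has {1, 2, 3, 4} → 5.
At (row 2, col 4): row 2 already has {1, 2, 3, 5}, so the value is 4.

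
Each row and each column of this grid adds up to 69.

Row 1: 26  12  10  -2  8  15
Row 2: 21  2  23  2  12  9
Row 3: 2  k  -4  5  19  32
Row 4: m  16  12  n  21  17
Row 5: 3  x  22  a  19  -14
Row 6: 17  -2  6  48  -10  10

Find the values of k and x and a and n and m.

Row 3: 2 − 4 + 5 + 19 + 32 = 54, so its missing entry is 69 − 54 = 15.
Column 1: 26 + 21 + 2 + 3 + 17 = 69, so its missing entry is 69 − 69 = 0.
Row 4: 0 + 16 + 12 + 21 + 17 = 66, so its missing entry is 69 − 66 = 3.
Column 4: -2 + 2 + 5 + 3 + 48 = 56, so its missing entry is 69 − 56 = 13.
Row 5: 3 + 22 + 13 + 19 − 14 = 43, so its missing entry is 69 − 43 = 26.

k = 15, x = 26, a = 13, n = 3, m = 0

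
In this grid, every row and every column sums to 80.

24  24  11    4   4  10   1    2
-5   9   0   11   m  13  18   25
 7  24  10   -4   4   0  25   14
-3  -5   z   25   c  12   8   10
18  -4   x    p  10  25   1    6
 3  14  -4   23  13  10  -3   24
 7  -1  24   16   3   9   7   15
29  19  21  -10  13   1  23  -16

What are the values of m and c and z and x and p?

Column 4: 4 + 11 − 4 + 25 + 23 + 16 − 10 = 65, so its missing entry is 80 − 65 = 15.
Row 5: 18 − 4 + 15 + 10 + 25 + 1 + 6 = 71, so its missing entry is 80 − 71 = 9.
Row 2: -5 + 9 + 0 + 11 + 13 + 18 + 25 = 71, so its missing entry is 80 − 71 = 9.
Column 5: 4 + 9 + 4 + 10 + 13 + 3 + 13 = 56, so its missing entry is 80 − 56 = 24.
Row 4: -3 − 5 + 25 + 24 + 12 + 8 + 10 = 71, so its missing entry is 80 − 71 = 9.

m = 9, c = 24, z = 9, x = 9, p = 15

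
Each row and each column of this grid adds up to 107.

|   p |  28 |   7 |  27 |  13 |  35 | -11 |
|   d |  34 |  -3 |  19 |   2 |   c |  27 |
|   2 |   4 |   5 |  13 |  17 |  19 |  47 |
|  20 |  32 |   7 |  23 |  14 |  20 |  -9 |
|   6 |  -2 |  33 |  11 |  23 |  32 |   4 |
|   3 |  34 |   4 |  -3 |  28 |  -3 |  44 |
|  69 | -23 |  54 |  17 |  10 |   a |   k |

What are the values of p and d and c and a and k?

Row 1: 28 + 7 + 27 + 13 + 35 − 11 = 99, so its missing entry is 107 − 99 = 8.
Column 7: -11 + 27 + 47 − 9 + 4 + 44 = 102, so its missing entry is 107 − 102 = 5.
Row 7: 69 − 23 + 54 + 17 + 10 + 5 = 132, so its missing entry is 107 − 132 = -25.
Column 6: 35 + 19 + 20 + 32 − 3 − 25 = 78, so its missing entry is 107 − 78 = 29.
Row 2: 34 − 3 + 19 + 2 + 29 + 27 = 108, so its missing entry is 107 − 108 = -1.

p = 8, d = -1, c = 29, a = -25, k = 5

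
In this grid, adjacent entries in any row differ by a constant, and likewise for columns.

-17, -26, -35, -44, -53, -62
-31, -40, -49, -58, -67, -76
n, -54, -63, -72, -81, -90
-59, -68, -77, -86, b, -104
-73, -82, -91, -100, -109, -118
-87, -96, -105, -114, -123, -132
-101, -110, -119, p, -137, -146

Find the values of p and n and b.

p = -128, n = -45, b = -95

Along each row the entries change by -9 per step; down each column they change by -14.
Row 7: from -101 at column 1, stepping by -9 to column 4 gives -128.
Row 3: from -54 at column 2, stepping by -9 to column 1 gives -45.
Row 4: from -59 at column 1, stepping by -9 to column 5 gives -95.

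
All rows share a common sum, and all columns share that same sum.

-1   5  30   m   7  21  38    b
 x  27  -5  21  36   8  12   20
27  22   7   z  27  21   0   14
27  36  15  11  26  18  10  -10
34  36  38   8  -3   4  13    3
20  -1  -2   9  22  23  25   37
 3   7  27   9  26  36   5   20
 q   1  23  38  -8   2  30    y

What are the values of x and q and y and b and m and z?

Rows 4 and 5 both sum to 133, so that's the common total.
Row 3 has 27 + 22 + 7 + 27 + 21 + 0 + 14 = 118; the blank must be 133 − 118 = 15.
Column 4 has 21 + 15 + 11 + 8 + 9 + 9 + 38 = 111; the blank must be 133 − 111 = 22.
Row 1 has -1 + 5 + 30 + 22 + 7 + 21 + 38 = 122; the blank must be 133 − 122 = 11.
Column 8 has 11 + 20 + 14 − 10 + 3 + 37 + 20 = 95; the blank must be 133 − 95 = 38.
Row 8 has 1 + 23 + 38 − 8 + 2 + 30 + 38 = 124; the blank must be 133 − 124 = 9.
Row 2 has 27 − 5 + 21 + 36 + 8 + 12 + 20 = 119; the blank must be 133 − 119 = 14.

x = 14, q = 9, y = 38, b = 11, m = 22, z = 15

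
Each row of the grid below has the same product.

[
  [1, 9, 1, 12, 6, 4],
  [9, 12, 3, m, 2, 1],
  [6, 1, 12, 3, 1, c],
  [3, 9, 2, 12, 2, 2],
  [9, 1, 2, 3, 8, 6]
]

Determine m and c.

m = 4, c = 12

Rows 1 and 5 each multiply to 2592, so every row has product 2592.
Row 2: 9×12×3×2×1 = 648, so the missing entry is 2592 ÷ 648 = 4.
Row 3: 6×1×12×3×1 = 216, so the missing entry is 2592 ÷ 216 = 12.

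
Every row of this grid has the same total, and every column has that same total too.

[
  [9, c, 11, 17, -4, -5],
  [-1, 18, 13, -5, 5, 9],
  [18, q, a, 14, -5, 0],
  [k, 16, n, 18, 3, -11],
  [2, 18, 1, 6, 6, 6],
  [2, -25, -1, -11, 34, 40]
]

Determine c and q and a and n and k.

Rows 2 and 5 both sum to 39, so that's the common total.
The known cells in row 1 total 28, leaving 39 − 28 = 11 for the blank.
The known cells in column 2 total 38, leaving 39 − 38 = 1 for the blank.
The known cells in column 1 total 30, leaving 39 − 30 = 9 for the blank.
The known cells in row 3 total 28, leaving 39 − 28 = 11 for the blank.
The known cells in row 4 total 35, leaving 39 − 35 = 4 for the blank.

c = 11, q = 1, a = 11, n = 4, k = 9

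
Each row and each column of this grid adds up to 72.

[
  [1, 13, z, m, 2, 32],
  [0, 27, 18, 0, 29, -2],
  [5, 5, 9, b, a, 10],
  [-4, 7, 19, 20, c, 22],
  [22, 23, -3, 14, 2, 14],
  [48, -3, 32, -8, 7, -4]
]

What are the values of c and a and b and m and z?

The known cells in row 4 total 64, leaving 72 − 64 = 8 for the blank.
The known cells in column 5 total 48, leaving 72 − 48 = 24 for the blank.
The known cells in row 3 total 53, leaving 72 − 53 = 19 for the blank.
The known cells in column 4 total 45, leaving 72 − 45 = 27 for the blank.
The known cells in row 1 total 75, leaving 72 − 75 = -3 for the blank.

c = 8, a = 24, b = 19, m = 27, z = -3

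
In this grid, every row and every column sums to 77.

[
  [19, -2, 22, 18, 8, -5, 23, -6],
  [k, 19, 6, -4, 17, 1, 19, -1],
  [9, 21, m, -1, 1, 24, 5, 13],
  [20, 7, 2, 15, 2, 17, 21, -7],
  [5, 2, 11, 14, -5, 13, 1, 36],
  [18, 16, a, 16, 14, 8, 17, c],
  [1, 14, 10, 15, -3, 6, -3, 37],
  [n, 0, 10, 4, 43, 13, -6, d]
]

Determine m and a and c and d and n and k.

Row 3 has 9 + 21 − 1 + 1 + 24 + 5 + 13 = 72; the blank must be 77 − 72 = 5.
Row 2 has 19 + 6 − 4 + 17 + 1 + 19 − 1 = 57; the blank must be 77 − 57 = 20.
Column 1 has 19 + 20 + 9 + 20 + 5 + 18 + 1 = 92; the blank must be 77 − 92 = -15.
Row 8 has -15 + 0 + 10 + 4 + 43 + 13 − 6 = 49; the blank must be 77 − 49 = 28.
Column 8 has -6 − 1 + 13 − 7 + 36 + 37 + 28 = 100; the blank must be 77 − 100 = -23.
Row 6 has 18 + 16 + 16 + 14 + 8 + 17 − 23 = 66; the blank must be 77 − 66 = 11.

m = 5, a = 11, c = -23, d = 28, n = -15, k = 20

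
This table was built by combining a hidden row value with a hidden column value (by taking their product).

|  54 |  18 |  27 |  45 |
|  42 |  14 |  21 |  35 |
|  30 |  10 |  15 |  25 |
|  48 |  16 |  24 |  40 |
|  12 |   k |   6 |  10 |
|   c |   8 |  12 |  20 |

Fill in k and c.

Each row is a constant multiple of every other row — this is a multiplication table with the headers hidden.
Row 5 is 10/45 = 2/9 times row 1, so its entry in column 2 is 18 × 2/9 = 4.
Row 6 is 20/45 = 4/9 times row 1, so its entry in column 1 is 54 × 4/9 = 24.

k = 4, c = 24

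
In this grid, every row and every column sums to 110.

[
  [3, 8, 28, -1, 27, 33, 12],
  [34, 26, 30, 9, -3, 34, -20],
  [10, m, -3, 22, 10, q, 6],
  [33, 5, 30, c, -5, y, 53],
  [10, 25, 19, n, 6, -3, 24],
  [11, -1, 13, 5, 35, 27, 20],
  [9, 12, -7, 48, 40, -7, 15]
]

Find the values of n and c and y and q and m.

n = 29, c = -2, y = -4, q = 30, m = 35

Column 2 has 8 + 26 + 5 + 25 − 1 + 12 = 75; the blank must be 110 − 75 = 35.
Row 5 has 10 + 25 + 19 + 6 − 3 + 24 = 81; the blank must be 110 − 81 = 29.
Column 4 has -1 + 9 + 22 + 29 + 5 + 48 = 112; the blank must be 110 − 112 = -2.
Row 3 has 10 + 35 − 3 + 22 + 10 + 6 = 80; the blank must be 110 − 80 = 30.
Row 4 has 33 + 5 + 30 − 2 − 5 + 53 = 114; the blank must be 110 − 114 = -4.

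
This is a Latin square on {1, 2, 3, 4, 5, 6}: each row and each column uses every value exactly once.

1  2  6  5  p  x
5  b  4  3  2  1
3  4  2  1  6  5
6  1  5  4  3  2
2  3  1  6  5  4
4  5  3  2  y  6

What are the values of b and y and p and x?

b = 6, y = 1, p = 4, x = 3

At (row 2, col 2): row 2 already has {1, 2, 3, 4, 5}, so the value is 6.
For row 6, column 5: row 6 already has {2, 3, 4, 5, 6}; that leaves 1.
For row 1, column 5: column 5 already has {1, 2, 3, 5, 6}; that leaves 4.
At (row 1, col 6): row 1 already has {1, 2, 4, 5, 6}, so the value is 3.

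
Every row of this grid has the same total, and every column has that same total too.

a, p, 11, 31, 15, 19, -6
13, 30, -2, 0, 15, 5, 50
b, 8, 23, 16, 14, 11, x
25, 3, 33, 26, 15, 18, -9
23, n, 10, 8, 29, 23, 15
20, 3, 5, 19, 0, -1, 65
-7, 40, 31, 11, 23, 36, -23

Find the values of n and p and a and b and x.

Rows 2 and 4 both sum to 111, so that's the common total.
Column 7 has -6 + 50 − 9 + 15 + 65 − 23 = 92; the blank must be 111 − 92 = 19.
Row 3 has 8 + 23 + 16 + 14 + 11 + 19 = 91; the blank must be 111 − 91 = 20.
Column 1 has 13 + 20 + 25 + 23 + 20 − 7 = 94; the blank must be 111 − 94 = 17.
Row 1 has 17 + 11 + 31 + 15 + 19 − 6 = 87; the blank must be 111 − 87 = 24.
Row 5 has 23 + 10 + 8 + 29 + 23 + 15 = 108; the blank must be 111 − 108 = 3.

n = 3, p = 24, a = 17, b = 20, x = 19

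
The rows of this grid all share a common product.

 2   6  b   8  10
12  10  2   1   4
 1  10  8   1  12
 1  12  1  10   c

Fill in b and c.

b = 1, c = 8

Rows 2 and 3 each multiply to 960, so every row has product 960.
Row 1: 2×6×8×10 = 960, so the missing entry is 960 ÷ 960 = 1.
Row 4: 1×12×1×10 = 120, so the missing entry is 960 ÷ 120 = 8.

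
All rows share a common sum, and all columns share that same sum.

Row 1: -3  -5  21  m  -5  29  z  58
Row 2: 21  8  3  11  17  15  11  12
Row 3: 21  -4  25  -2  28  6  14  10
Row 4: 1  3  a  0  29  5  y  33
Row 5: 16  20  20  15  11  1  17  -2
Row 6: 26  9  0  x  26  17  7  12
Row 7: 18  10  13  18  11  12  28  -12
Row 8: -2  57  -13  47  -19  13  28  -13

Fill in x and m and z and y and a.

Rows 2 and 3 both sum to 98, so that's the common total.
Row 6 has 26 + 9 + 0 + 26 + 17 + 7 + 12 = 97; the blank must be 98 − 97 = 1.
Column 4 has 11 − 2 + 0 + 15 + 1 + 18 + 47 = 90; the blank must be 98 − 90 = 8.
Row 1 has -3 − 5 + 21 + 8 − 5 + 29 + 58 = 103; the blank must be 98 − 103 = -5.
Column 7 has -5 + 11 + 14 + 17 + 7 + 28 + 28 = 100; the blank must be 98 − 100 = -2.
Row 4 has 1 + 3 + 0 + 29 + 5 − 2 + 33 = 69; the blank must be 98 − 69 = 29.

x = 1, m = 8, z = -5, y = -2, a = 29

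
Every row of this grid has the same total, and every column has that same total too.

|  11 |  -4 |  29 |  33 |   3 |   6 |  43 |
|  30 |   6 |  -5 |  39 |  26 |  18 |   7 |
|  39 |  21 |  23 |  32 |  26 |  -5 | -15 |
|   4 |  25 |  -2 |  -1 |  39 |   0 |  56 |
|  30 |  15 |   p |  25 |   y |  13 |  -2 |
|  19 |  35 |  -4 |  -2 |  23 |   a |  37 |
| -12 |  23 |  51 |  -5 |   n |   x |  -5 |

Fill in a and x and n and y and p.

a = 13, x = 76, n = -7, y = 11, p = 29

Rows 1 and 2 both sum to 121, so that's the common total.
Row 6: 19 + 35 − 4 − 2 + 23 + 37 = 108, so its missing entry is 121 − 108 = 13.
Column 6: 6 + 18 − 5 + 0 + 13 + 13 = 45, so its missing entry is 121 − 45 = 76.
Row 7: -12 + 23 + 51 − 5 + 76 − 5 = 128, so its missing entry is 121 − 128 = -7.
Column 5: 3 + 26 + 26 + 39 + 23 − 7 = 110, so its missing entry is 121 − 110 = 11.
Row 5: 30 + 15 + 25 + 11 + 13 − 2 = 92, so its missing entry is 121 − 92 = 29.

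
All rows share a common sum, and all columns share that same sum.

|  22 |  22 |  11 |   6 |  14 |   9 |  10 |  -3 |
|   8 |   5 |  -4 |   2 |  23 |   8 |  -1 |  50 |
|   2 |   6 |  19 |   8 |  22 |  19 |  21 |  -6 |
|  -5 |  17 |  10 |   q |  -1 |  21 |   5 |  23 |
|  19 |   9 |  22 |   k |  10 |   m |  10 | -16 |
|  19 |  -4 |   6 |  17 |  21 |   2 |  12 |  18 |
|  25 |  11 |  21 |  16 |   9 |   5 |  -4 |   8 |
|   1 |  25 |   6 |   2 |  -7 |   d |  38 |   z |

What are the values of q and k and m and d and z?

Rows 1 and 2 both sum to 91, so that's the common total.
Column 8 has -3 + 50 − 6 + 23 − 16 + 18 + 8 = 74; the blank must be 91 − 74 = 17.
Row 4 has -5 + 17 + 10 − 1 + 21 + 5 + 23 = 70; the blank must be 91 − 70 = 21.
Column 4 has 6 + 2 + 8 + 21 + 17 + 16 + 2 = 72; the blank must be 91 − 72 = 19.
Row 5 has 19 + 9 + 22 + 19 + 10 + 10 − 16 = 73; the blank must be 91 − 73 = 18.
Row 8 has 1 + 25 + 6 + 2 − 7 + 38 + 17 = 82; the blank must be 91 − 82 = 9.

q = 21, k = 19, m = 18, d = 9, z = 17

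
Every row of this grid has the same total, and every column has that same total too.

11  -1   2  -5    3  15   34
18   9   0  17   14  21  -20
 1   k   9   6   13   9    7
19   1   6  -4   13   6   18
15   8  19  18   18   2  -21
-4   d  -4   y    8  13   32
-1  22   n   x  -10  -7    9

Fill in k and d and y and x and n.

Rows 1 and 2 both sum to 59, so that's the common total.
The known cells in column 3 total 32, leaving 59 − 32 = 27 for the blank.
The known cells in row 3 total 45, leaving 59 − 45 = 14 for the blank.
The known cells in column 2 total 53, leaving 59 − 53 = 6 for the blank.
The known cells in row 6 total 51, leaving 59 − 51 = 8 for the blank.
The known cells in row 7 total 40, leaving 59 − 40 = 19 for the blank.

k = 14, d = 6, y = 8, x = 19, n = 27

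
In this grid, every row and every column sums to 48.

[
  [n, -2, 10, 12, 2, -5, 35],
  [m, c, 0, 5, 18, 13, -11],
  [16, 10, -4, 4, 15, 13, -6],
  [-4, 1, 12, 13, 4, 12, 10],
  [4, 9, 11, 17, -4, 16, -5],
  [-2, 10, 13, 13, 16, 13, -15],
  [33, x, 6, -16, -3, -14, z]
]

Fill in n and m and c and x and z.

Row 1 has -2 + 10 + 12 + 2 − 5 + 35 = 52; the blank must be 48 − 52 = -4.
Column 7 has 35 − 11 − 6 + 10 − 5 − 15 = 8; the blank must be 48 − 8 = 40.
Row 7 has 33 + 6 − 16 − 3 − 14 + 40 = 46; the blank must be 48 − 46 = 2.
Column 2 has -2 + 10 + 1 + 9 + 10 + 2 = 30; the blank must be 48 − 30 = 18.
Row 2 has 18 + 0 + 5 + 18 + 13 − 11 = 43; the blank must be 48 − 43 = 5.

n = -4, m = 5, c = 18, x = 2, z = 40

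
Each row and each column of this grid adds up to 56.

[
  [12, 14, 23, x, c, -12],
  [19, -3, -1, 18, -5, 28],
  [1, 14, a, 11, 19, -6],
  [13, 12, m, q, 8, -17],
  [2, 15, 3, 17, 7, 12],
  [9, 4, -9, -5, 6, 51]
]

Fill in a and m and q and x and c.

The known cells in column 5 total 35, leaving 56 − 35 = 21 for the blank.
The known cells in row 1 total 58, leaving 56 − 58 = -2 for the blank.
The known cells in column 4 total 39, leaving 56 − 39 = 17 for the blank.
The known cells in row 3 total 39, leaving 56 − 39 = 17 for the blank.
The known cells in row 4 total 33, leaving 56 − 33 = 23 for the blank.

a = 17, m = 23, q = 17, x = -2, c = 21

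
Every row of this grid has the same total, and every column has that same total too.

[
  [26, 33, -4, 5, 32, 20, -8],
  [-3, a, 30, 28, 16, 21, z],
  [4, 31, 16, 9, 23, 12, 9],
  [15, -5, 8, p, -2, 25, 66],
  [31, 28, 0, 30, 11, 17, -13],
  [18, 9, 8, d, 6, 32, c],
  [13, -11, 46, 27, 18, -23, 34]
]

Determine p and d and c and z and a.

p = -3, d = 8, c = 23, z = -7, a = 19

Rows 1 and 3 both sum to 104, so that's the common total.
Column 2 has 33 + 31 − 5 + 28 + 9 − 11 = 85; the blank must be 104 − 85 = 19.
Row 4 has 15 − 5 + 8 − 2 + 25 + 66 = 107; the blank must be 104 − 107 = -3.
Column 4 has 5 + 28 + 9 − 3 + 30 + 27 = 96; the blank must be 104 − 96 = 8.
Row 6 has 18 + 9 + 8 + 8 + 6 + 32 = 81; the blank must be 104 − 81 = 23.
Row 2 has -3 + 19 + 30 + 28 + 16 + 21 = 111; the blank must be 104 − 111 = -7.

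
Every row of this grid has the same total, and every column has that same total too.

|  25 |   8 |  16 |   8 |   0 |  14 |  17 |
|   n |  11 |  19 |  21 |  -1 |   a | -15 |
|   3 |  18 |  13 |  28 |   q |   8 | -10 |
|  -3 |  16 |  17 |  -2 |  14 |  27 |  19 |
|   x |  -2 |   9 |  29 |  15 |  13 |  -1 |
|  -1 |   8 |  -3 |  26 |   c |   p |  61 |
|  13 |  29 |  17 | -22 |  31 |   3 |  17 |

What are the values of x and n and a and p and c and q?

x = 25, n = 26, a = 27, p = -4, c = 1, q = 28

Rows 1 and 4 both sum to 88, so that's the common total.
Row 3: 3 + 18 + 13 + 28 + 8 − 10 = 60, so its missing entry is 88 − 60 = 28.
Row 5: -2 + 9 + 29 + 15 + 13 − 1 = 63, so its missing entry is 88 − 63 = 25.
Column 5: 0 − 1 + 28 + 14 + 15 + 31 = 87, so its missing entry is 88 − 87 = 1.
Row 6: -1 + 8 − 3 + 26 + 1 + 61 = 92, so its missing entry is 88 − 92 = -4.
Column 6: 14 + 8 + 27 + 13 − 4 + 3 = 61, so its missing entry is 88 − 61 = 27.
Row 2: 11 + 19 + 21 − 1 + 27 − 15 = 62, so its missing entry is 88 − 62 = 26.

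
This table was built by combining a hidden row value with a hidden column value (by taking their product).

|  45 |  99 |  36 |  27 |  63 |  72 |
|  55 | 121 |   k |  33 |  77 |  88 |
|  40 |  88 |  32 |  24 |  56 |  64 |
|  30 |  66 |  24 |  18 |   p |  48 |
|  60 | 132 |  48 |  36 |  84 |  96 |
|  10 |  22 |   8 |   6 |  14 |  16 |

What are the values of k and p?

Each row is a constant multiple of every other row — this is a multiplication table with the headers hidden.
Row 2 is 33/27 = 11/9 times row 1, so its entry in column 3 is 36 × 11/9 = 44.
Row 4 is 18/27 = 2/3 times row 1, so its entry in column 5 is 63 × 2/3 = 42.

k = 44, p = 42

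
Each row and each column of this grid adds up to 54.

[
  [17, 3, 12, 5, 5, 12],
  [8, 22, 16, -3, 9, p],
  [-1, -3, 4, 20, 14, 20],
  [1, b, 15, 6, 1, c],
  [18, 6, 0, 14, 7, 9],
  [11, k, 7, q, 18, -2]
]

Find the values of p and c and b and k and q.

Row 2 has 8 + 22 + 16 − 3 + 9 = 52; the blank must be 54 − 52 = 2.
Column 4 has 5 − 3 + 20 + 6 + 14 = 42; the blank must be 54 − 42 = 12.
Row 6 has 11 + 7 + 12 + 18 − 2 = 46; the blank must be 54 − 46 = 8.
Column 2 has 3 + 22 − 3 + 6 + 8 = 36; the blank must be 54 − 36 = 18.
Row 4 has 1 + 18 + 15 + 6 + 1 = 41; the blank must be 54 − 41 = 13.

p = 2, c = 13, b = 18, k = 8, q = 12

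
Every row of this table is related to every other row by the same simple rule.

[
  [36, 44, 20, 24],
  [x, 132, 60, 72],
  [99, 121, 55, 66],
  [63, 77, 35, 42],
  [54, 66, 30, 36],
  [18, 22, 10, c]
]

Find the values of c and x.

Each row is a constant multiple of every other row — this is a multiplication table with the headers hidden.
Row 6 is 22/44 = 1/2 times row 1, so its entry in column 4 is 24 × 1/2 = 12.
Row 2 is 132/44 = 3/1 times row 1, so its entry in column 1 is 36 × 3/1 = 108.

c = 12, x = 108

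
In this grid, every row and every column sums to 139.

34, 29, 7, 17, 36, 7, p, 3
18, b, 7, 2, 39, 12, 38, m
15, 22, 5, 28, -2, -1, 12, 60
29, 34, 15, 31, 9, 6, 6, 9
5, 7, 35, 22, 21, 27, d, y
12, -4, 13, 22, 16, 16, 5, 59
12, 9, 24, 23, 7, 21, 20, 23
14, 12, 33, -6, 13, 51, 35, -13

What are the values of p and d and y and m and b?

p = 6, d = 17, y = 5, m = -7, b = 30

The known cells in column 2 total 109, leaving 139 − 109 = 30 for the blank.
The known cells in row 1 total 133, leaving 139 − 133 = 6 for the blank.
The known cells in column 7 total 122, leaving 139 − 122 = 17 for the blank.
The known cells in row 2 total 146, leaving 139 − 146 = -7 for the blank.
The known cells in row 5 total 134, leaving 139 − 134 = 5 for the blank.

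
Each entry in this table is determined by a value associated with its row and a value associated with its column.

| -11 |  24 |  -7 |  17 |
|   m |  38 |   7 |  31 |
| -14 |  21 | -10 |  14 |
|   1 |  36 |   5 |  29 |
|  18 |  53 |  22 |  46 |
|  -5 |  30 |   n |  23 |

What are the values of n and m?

The difference between any two rows is the same in every column — this is an addition table with the headers hidden.
Row 6 minus row 1 is 30 − 24 = 6, so its entry in column 3 is -7 + 6 = -1.
Row 2 minus row 1 is 38 − 24 = 14, so its entry in column 1 is -11 + 14 = 3.

n = -1, m = 3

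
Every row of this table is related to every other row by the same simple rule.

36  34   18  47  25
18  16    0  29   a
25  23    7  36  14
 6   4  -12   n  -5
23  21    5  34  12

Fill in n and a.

n = 17, a = 7

The difference between any two rows is the same in every column — this is an addition table with the headers hidden.
Row 4 minus row 1 is -12 − 18 = -30, so its entry in column 4 is 47 + (-30) = 17.
Row 2 minus row 1 is 0 − 18 = -18, so its entry in column 5 is 25 + (-18) = 7.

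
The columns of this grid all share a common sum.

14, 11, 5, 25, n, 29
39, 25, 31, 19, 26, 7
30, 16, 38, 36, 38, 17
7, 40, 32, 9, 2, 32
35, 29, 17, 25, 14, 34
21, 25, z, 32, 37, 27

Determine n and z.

n = 29, z = 23

Columns 2 and 4 both add up to 146, so every column sums to 146.
Column 5: 26 + 38 + 2 + 14 + 37 = 117, so the missing entry is 146 − 117 = 29.
Column 3: 5 + 31 + 38 + 32 + 17 = 123, so the missing entry is 146 − 123 = 23.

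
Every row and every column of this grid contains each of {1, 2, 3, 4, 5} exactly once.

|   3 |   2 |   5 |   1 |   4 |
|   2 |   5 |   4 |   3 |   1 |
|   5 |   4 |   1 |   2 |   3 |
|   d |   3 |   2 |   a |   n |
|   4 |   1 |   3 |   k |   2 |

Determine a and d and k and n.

At (row 4, col 5): column 5 already has {1, 2, 3, 4}, so the value is 5.
For row 4, column 1: column 1 already has {2, 3, 4, 5}; that leaves 1.
At (row 4, col 4): row 4 already has {1, 2, 3, 5}, so the value is 4.
Cell (5,4): row 5 already has {1, 2, 3, 4} → 5.

a = 4, d = 1, k = 5, n = 5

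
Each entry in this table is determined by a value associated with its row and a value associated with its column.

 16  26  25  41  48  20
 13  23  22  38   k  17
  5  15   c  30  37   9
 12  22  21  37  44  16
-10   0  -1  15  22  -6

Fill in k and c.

k = 45, c = 14

The difference between any two rows is the same in every column — this is an addition table with the headers hidden.
Row 2 minus row 1 is 38 − 41 = -3, so its entry in column 5 is 48 + (-3) = 45.
Row 3 minus row 1 is 30 − 41 = -11, so its entry in column 3 is 25 + (-11) = 14.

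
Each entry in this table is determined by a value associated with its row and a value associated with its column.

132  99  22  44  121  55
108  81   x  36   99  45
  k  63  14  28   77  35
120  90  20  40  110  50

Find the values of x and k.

x = 18, k = 84

Each row is a constant multiple of every other row — this is a multiplication table with the headers hidden.
Row 2 is 45/55 = 9/11 times row 1, so its entry in column 3 is 22 × 9/11 = 18.
Row 3 is 35/55 = 7/11 times row 1, so its entry in column 1 is 132 × 7/11 = 84.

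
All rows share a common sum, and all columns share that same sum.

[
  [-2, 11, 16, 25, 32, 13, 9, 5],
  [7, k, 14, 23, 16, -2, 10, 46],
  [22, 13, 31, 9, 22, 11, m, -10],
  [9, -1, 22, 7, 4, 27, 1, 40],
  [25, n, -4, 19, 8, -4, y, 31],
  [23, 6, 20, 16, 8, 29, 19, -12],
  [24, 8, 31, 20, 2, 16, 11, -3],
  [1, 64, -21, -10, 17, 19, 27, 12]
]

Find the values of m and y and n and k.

Rows 1 and 4 both sum to 109, so that's the common total.
Row 2: 7 + 14 + 23 + 16 − 2 + 10 + 46 = 114, so its missing entry is 109 − 114 = -5.
Row 3: 22 + 13 + 31 + 9 + 22 + 11 − 10 = 98, so its missing entry is 109 − 98 = 11.
Column 7: 9 + 10 + 11 + 1 + 19 + 11 + 27 = 88, so its missing entry is 109 − 88 = 21.
Row 5: 25 − 4 + 19 + 8 − 4 + 21 + 31 = 96, so its missing entry is 109 − 96 = 13.

m = 11, y = 21, n = 13, k = -5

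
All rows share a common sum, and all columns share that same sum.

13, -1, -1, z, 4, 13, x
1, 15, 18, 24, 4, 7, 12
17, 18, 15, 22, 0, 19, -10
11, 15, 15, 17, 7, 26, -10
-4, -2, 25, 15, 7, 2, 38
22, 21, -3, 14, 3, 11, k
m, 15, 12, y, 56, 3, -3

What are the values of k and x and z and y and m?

k = 13, x = 41, z = 12, y = -23, m = 21

Rows 2 and 3 both sum to 81, so that's the common total.
Row 6: 22 + 21 − 3 + 14 + 3 + 11 = 68, so its missing entry is 81 − 68 = 13.
Column 7: 12 − 10 − 10 + 38 + 13 − 3 = 40, so its missing entry is 81 − 40 = 41.
Row 1: 13 − 1 − 1 + 4 + 13 + 41 = 69, so its missing entry is 81 − 69 = 12.
Column 1: 13 + 1 + 17 + 11 − 4 + 22 = 60, so its missing entry is 81 − 60 = 21.
Row 7: 21 + 15 + 12 + 56 + 3 − 3 = 104, so its missing entry is 81 − 104 = -23.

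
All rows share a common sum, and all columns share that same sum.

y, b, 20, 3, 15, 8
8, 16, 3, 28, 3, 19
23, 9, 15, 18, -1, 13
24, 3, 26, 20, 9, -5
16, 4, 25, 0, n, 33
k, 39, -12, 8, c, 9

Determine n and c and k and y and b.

n = -1, c = 52, k = -19, y = 25, b = 6

Rows 2 and 3 both sum to 77, so that's the common total.
The known cells in row 5 total 78, leaving 77 − 78 = -1 for the blank.
The known cells in column 2 total 71, leaving 77 − 71 = 6 for the blank.
The known cells in row 1 total 52, leaving 77 − 52 = 25 for the blank.
The known cells in column 5 total 25, leaving 77 − 25 = 52 for the blank.
The known cells in row 6 total 96, leaving 77 − 96 = -19 for the blank.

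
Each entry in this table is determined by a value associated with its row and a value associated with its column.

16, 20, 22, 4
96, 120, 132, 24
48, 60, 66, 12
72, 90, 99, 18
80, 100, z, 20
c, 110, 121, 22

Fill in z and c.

Each row is a constant multiple of every other row — this is a multiplication table with the headers hidden.
Row 5 is 20/4 = 5/1 times row 1, so its entry in column 3 is 22 × 5/1 = 110.
Row 6 is 22/4 = 11/2 times row 1, so its entry in column 1 is 16 × 11/2 = 88.

z = 110, c = 88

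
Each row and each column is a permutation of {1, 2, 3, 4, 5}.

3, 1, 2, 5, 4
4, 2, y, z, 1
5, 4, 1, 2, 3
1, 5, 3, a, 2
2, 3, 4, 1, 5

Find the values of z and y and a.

Cell (2,3): column 3 already has {1, 2, 3, 4} → 5.
At (row 4, col 4): row 4 already has {1, 2, 3, 5}, so the value is 4.
Cell (2,4): row 2 already has {1, 2, 4, 5} → 3.

z = 3, y = 5, a = 4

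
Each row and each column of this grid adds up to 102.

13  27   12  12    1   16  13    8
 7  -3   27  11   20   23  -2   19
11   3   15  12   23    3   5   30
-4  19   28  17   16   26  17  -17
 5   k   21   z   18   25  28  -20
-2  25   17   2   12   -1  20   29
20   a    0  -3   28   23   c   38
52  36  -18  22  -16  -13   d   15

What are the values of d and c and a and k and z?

d = 24, c = -3, a = -1, k = -4, z = 29

Column 4 has 12 + 11 + 12 + 17 + 2 − 3 + 22 = 73; the blank must be 102 − 73 = 29.
Row 8 has 52 + 36 − 18 + 22 − 16 − 13 + 15 = 78; the blank must be 102 − 78 = 24.
Column 7 has 13 − 2 + 5 + 17 + 28 + 20 + 24 = 105; the blank must be 102 − 105 = -3.
Row 7 has 20 + 0 − 3 + 28 + 23 − 3 + 38 = 103; the blank must be 102 − 103 = -1.
Row 5 has 5 + 21 + 29 + 18 + 25 + 28 − 20 = 106; the blank must be 102 − 106 = -4.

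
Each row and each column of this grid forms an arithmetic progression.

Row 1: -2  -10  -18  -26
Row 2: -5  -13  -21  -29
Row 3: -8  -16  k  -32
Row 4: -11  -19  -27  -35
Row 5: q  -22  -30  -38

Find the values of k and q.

k = -24, q = -14

Along each row the entries change by -8 per step; down each column they change by -3.
Row 3: from -8 at column 1, stepping by -8 to column 3 gives -24.
Row 5: from -22 at column 2, stepping by -8 to column 1 gives -14.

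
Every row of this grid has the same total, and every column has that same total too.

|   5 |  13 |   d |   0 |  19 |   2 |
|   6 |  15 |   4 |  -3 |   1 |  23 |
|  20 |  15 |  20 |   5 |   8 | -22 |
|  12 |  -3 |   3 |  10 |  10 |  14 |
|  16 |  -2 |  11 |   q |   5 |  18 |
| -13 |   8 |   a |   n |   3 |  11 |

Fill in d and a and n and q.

d = 7, a = 1, n = 36, q = -2

Rows 2 and 3 both sum to 46, so that's the common total.
Row 1 has 5 + 13 + 0 + 19 + 2 = 39; the blank must be 46 − 39 = 7.
Row 5 has 16 − 2 + 11 + 5 + 18 = 48; the blank must be 46 − 48 = -2.
Column 4 has 0 − 3 + 5 + 10 − 2 = 10; the blank must be 46 − 10 = 36.
Row 6 has -13 + 8 + 36 + 3 + 11 = 45; the blank must be 46 − 45 = 1.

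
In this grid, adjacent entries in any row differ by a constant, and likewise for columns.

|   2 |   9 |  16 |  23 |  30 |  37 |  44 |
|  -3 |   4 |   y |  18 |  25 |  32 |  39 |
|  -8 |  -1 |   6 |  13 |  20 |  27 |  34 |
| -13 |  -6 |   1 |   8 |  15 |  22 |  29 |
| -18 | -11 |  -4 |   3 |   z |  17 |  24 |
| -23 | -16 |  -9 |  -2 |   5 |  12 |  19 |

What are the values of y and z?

Along each row the entries change by 7 per step; down each column they change by -5.
Row 2: from -3 at column 1, stepping by 7 to column 3 gives 11.
Row 5: from -18 at column 1, stepping by 7 to column 5 gives 10.

y = 11, z = 10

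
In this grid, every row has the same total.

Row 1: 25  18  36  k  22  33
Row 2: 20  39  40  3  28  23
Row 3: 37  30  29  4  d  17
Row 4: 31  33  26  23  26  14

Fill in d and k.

Row 2 sums to 153 and so does row 4; that's the common total.
In row 3 the known cells total 117, leaving 153 − 117 = 36.
In row 1 the known cells total 134, leaving 153 − 134 = 19.

d = 36, k = 19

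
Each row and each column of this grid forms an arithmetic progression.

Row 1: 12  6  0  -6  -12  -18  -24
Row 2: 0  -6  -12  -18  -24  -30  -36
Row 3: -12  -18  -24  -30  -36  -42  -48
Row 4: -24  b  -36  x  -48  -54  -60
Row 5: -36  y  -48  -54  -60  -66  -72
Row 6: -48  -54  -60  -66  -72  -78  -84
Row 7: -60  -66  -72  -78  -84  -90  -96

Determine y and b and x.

y = -42, b = -30, x = -42

Along each row the entries change by -6 per step; down each column they change by -12.
Row 5: from -36 at column 1, stepping by -6 to column 2 gives -42.
Row 4: from -24 at column 1, stepping by -6 to column 2 gives -30.
Row 4: from -24 at column 1, stepping by -6 to column 4 gives -42.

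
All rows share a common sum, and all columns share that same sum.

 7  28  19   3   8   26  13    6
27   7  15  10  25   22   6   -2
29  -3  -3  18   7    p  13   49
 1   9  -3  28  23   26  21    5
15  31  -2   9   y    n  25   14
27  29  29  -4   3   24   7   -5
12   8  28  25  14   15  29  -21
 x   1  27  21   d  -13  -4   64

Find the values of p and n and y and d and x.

Rows 1 and 2 both sum to 110, so that's the common total.
The known cells in column 1 total 118, leaving 110 − 118 = -8 for the blank.
The known cells in row 8 total 88, leaving 110 − 88 = 22 for the blank.
The known cells in column 5 total 102, leaving 110 − 102 = 8 for the blank.
The known cells in row 5 total 100, leaving 110 − 100 = 10 for the blank.
The known cells in row 3 total 110, leaving 110 − 110 = 0 for the blank.

p = 0, n = 10, y = 8, d = 22, x = -8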